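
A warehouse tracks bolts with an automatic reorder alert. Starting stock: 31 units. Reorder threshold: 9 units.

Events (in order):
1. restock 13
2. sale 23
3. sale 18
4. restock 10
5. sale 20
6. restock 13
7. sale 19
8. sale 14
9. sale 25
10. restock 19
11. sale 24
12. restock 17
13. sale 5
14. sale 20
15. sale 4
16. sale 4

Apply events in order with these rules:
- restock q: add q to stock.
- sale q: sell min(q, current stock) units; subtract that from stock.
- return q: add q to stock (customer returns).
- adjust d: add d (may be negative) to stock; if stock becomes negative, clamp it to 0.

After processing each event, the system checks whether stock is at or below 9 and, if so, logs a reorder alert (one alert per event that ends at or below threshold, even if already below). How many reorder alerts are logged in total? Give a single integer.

Processing events:
Start: stock = 31
  Event 1 (restock 13): 31 + 13 = 44
  Event 2 (sale 23): sell min(23,44)=23. stock: 44 - 23 = 21. total_sold = 23
  Event 3 (sale 18): sell min(18,21)=18. stock: 21 - 18 = 3. total_sold = 41
  Event 4 (restock 10): 3 + 10 = 13
  Event 5 (sale 20): sell min(20,13)=13. stock: 13 - 13 = 0. total_sold = 54
  Event 6 (restock 13): 0 + 13 = 13
  Event 7 (sale 19): sell min(19,13)=13. stock: 13 - 13 = 0. total_sold = 67
  Event 8 (sale 14): sell min(14,0)=0. stock: 0 - 0 = 0. total_sold = 67
  Event 9 (sale 25): sell min(25,0)=0. stock: 0 - 0 = 0. total_sold = 67
  Event 10 (restock 19): 0 + 19 = 19
  Event 11 (sale 24): sell min(24,19)=19. stock: 19 - 19 = 0. total_sold = 86
  Event 12 (restock 17): 0 + 17 = 17
  Event 13 (sale 5): sell min(5,17)=5. stock: 17 - 5 = 12. total_sold = 91
  Event 14 (sale 20): sell min(20,12)=12. stock: 12 - 12 = 0. total_sold = 103
  Event 15 (sale 4): sell min(4,0)=0. stock: 0 - 0 = 0. total_sold = 103
  Event 16 (sale 4): sell min(4,0)=0. stock: 0 - 0 = 0. total_sold = 103
Final: stock = 0, total_sold = 103

Checking against threshold 9:
  After event 1: stock=44 > 9
  After event 2: stock=21 > 9
  After event 3: stock=3 <= 9 -> ALERT
  After event 4: stock=13 > 9
  After event 5: stock=0 <= 9 -> ALERT
  After event 6: stock=13 > 9
  After event 7: stock=0 <= 9 -> ALERT
  After event 8: stock=0 <= 9 -> ALERT
  After event 9: stock=0 <= 9 -> ALERT
  After event 10: stock=19 > 9
  After event 11: stock=0 <= 9 -> ALERT
  After event 12: stock=17 > 9
  After event 13: stock=12 > 9
  After event 14: stock=0 <= 9 -> ALERT
  After event 15: stock=0 <= 9 -> ALERT
  After event 16: stock=0 <= 9 -> ALERT
Alert events: [3, 5, 7, 8, 9, 11, 14, 15, 16]. Count = 9

Answer: 9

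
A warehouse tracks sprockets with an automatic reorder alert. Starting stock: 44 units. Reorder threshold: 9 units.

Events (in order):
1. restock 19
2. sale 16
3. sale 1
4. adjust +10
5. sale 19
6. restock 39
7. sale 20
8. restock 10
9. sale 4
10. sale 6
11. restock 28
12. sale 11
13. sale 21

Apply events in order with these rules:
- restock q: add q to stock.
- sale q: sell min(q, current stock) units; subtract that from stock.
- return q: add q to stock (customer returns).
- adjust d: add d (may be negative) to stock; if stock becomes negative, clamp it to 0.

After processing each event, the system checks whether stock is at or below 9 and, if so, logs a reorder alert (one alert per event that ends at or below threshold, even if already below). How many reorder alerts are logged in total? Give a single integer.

Answer: 0

Derivation:
Processing events:
Start: stock = 44
  Event 1 (restock 19): 44 + 19 = 63
  Event 2 (sale 16): sell min(16,63)=16. stock: 63 - 16 = 47. total_sold = 16
  Event 3 (sale 1): sell min(1,47)=1. stock: 47 - 1 = 46. total_sold = 17
  Event 4 (adjust +10): 46 + 10 = 56
  Event 5 (sale 19): sell min(19,56)=19. stock: 56 - 19 = 37. total_sold = 36
  Event 6 (restock 39): 37 + 39 = 76
  Event 7 (sale 20): sell min(20,76)=20. stock: 76 - 20 = 56. total_sold = 56
  Event 8 (restock 10): 56 + 10 = 66
  Event 9 (sale 4): sell min(4,66)=4. stock: 66 - 4 = 62. total_sold = 60
  Event 10 (sale 6): sell min(6,62)=6. stock: 62 - 6 = 56. total_sold = 66
  Event 11 (restock 28): 56 + 28 = 84
  Event 12 (sale 11): sell min(11,84)=11. stock: 84 - 11 = 73. total_sold = 77
  Event 13 (sale 21): sell min(21,73)=21. stock: 73 - 21 = 52. total_sold = 98
Final: stock = 52, total_sold = 98

Checking against threshold 9:
  After event 1: stock=63 > 9
  After event 2: stock=47 > 9
  After event 3: stock=46 > 9
  After event 4: stock=56 > 9
  After event 5: stock=37 > 9
  After event 6: stock=76 > 9
  After event 7: stock=56 > 9
  After event 8: stock=66 > 9
  After event 9: stock=62 > 9
  After event 10: stock=56 > 9
  After event 11: stock=84 > 9
  After event 12: stock=73 > 9
  After event 13: stock=52 > 9
Alert events: []. Count = 0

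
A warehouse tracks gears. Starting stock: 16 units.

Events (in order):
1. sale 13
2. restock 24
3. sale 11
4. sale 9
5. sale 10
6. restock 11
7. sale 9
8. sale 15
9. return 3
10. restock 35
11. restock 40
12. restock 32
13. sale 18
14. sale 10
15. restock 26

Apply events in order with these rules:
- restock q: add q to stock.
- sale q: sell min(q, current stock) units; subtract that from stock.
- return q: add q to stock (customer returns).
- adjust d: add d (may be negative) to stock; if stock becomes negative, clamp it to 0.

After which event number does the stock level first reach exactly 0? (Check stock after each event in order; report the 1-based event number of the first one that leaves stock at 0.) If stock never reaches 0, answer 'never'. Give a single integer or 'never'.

Processing events:
Start: stock = 16
  Event 1 (sale 13): sell min(13,16)=13. stock: 16 - 13 = 3. total_sold = 13
  Event 2 (restock 24): 3 + 24 = 27
  Event 3 (sale 11): sell min(11,27)=11. stock: 27 - 11 = 16. total_sold = 24
  Event 4 (sale 9): sell min(9,16)=9. stock: 16 - 9 = 7. total_sold = 33
  Event 5 (sale 10): sell min(10,7)=7. stock: 7 - 7 = 0. total_sold = 40
  Event 6 (restock 11): 0 + 11 = 11
  Event 7 (sale 9): sell min(9,11)=9. stock: 11 - 9 = 2. total_sold = 49
  Event 8 (sale 15): sell min(15,2)=2. stock: 2 - 2 = 0. total_sold = 51
  Event 9 (return 3): 0 + 3 = 3
  Event 10 (restock 35): 3 + 35 = 38
  Event 11 (restock 40): 38 + 40 = 78
  Event 12 (restock 32): 78 + 32 = 110
  Event 13 (sale 18): sell min(18,110)=18. stock: 110 - 18 = 92. total_sold = 69
  Event 14 (sale 10): sell min(10,92)=10. stock: 92 - 10 = 82. total_sold = 79
  Event 15 (restock 26): 82 + 26 = 108
Final: stock = 108, total_sold = 79

First zero at event 5.

Answer: 5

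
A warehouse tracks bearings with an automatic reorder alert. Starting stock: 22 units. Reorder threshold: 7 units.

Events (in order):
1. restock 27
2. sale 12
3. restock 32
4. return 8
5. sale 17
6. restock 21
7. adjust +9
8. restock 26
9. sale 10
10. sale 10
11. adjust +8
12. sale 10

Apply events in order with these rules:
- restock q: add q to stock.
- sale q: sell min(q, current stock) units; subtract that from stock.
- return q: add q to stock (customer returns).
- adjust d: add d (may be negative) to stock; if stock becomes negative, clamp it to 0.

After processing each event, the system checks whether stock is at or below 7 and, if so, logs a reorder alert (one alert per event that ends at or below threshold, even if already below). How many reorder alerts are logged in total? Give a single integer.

Answer: 0

Derivation:
Processing events:
Start: stock = 22
  Event 1 (restock 27): 22 + 27 = 49
  Event 2 (sale 12): sell min(12,49)=12. stock: 49 - 12 = 37. total_sold = 12
  Event 3 (restock 32): 37 + 32 = 69
  Event 4 (return 8): 69 + 8 = 77
  Event 5 (sale 17): sell min(17,77)=17. stock: 77 - 17 = 60. total_sold = 29
  Event 6 (restock 21): 60 + 21 = 81
  Event 7 (adjust +9): 81 + 9 = 90
  Event 8 (restock 26): 90 + 26 = 116
  Event 9 (sale 10): sell min(10,116)=10. stock: 116 - 10 = 106. total_sold = 39
  Event 10 (sale 10): sell min(10,106)=10. stock: 106 - 10 = 96. total_sold = 49
  Event 11 (adjust +8): 96 + 8 = 104
  Event 12 (sale 10): sell min(10,104)=10. stock: 104 - 10 = 94. total_sold = 59
Final: stock = 94, total_sold = 59

Checking against threshold 7:
  After event 1: stock=49 > 7
  After event 2: stock=37 > 7
  After event 3: stock=69 > 7
  After event 4: stock=77 > 7
  After event 5: stock=60 > 7
  After event 6: stock=81 > 7
  After event 7: stock=90 > 7
  After event 8: stock=116 > 7
  After event 9: stock=106 > 7
  After event 10: stock=96 > 7
  After event 11: stock=104 > 7
  After event 12: stock=94 > 7
Alert events: []. Count = 0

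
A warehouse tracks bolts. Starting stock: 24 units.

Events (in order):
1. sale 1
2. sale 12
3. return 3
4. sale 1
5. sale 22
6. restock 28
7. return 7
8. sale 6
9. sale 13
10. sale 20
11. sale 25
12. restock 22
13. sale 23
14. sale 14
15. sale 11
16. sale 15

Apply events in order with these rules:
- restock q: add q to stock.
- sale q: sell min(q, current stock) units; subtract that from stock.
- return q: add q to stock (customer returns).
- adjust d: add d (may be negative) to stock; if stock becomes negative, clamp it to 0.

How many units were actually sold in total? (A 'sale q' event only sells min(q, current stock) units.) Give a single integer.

Answer: 84

Derivation:
Processing events:
Start: stock = 24
  Event 1 (sale 1): sell min(1,24)=1. stock: 24 - 1 = 23. total_sold = 1
  Event 2 (sale 12): sell min(12,23)=12. stock: 23 - 12 = 11. total_sold = 13
  Event 3 (return 3): 11 + 3 = 14
  Event 4 (sale 1): sell min(1,14)=1. stock: 14 - 1 = 13. total_sold = 14
  Event 5 (sale 22): sell min(22,13)=13. stock: 13 - 13 = 0. total_sold = 27
  Event 6 (restock 28): 0 + 28 = 28
  Event 7 (return 7): 28 + 7 = 35
  Event 8 (sale 6): sell min(6,35)=6. stock: 35 - 6 = 29. total_sold = 33
  Event 9 (sale 13): sell min(13,29)=13. stock: 29 - 13 = 16. total_sold = 46
  Event 10 (sale 20): sell min(20,16)=16. stock: 16 - 16 = 0. total_sold = 62
  Event 11 (sale 25): sell min(25,0)=0. stock: 0 - 0 = 0. total_sold = 62
  Event 12 (restock 22): 0 + 22 = 22
  Event 13 (sale 23): sell min(23,22)=22. stock: 22 - 22 = 0. total_sold = 84
  Event 14 (sale 14): sell min(14,0)=0. stock: 0 - 0 = 0. total_sold = 84
  Event 15 (sale 11): sell min(11,0)=0. stock: 0 - 0 = 0. total_sold = 84
  Event 16 (sale 15): sell min(15,0)=0. stock: 0 - 0 = 0. total_sold = 84
Final: stock = 0, total_sold = 84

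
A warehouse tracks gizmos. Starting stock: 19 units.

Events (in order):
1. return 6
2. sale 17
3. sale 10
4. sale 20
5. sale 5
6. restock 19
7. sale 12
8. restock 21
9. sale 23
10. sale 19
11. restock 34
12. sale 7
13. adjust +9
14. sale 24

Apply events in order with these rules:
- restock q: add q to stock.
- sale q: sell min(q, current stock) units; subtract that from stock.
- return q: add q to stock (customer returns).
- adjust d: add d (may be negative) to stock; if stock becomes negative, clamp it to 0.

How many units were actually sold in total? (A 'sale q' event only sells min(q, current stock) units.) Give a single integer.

Processing events:
Start: stock = 19
  Event 1 (return 6): 19 + 6 = 25
  Event 2 (sale 17): sell min(17,25)=17. stock: 25 - 17 = 8. total_sold = 17
  Event 3 (sale 10): sell min(10,8)=8. stock: 8 - 8 = 0. total_sold = 25
  Event 4 (sale 20): sell min(20,0)=0. stock: 0 - 0 = 0. total_sold = 25
  Event 5 (sale 5): sell min(5,0)=0. stock: 0 - 0 = 0. total_sold = 25
  Event 6 (restock 19): 0 + 19 = 19
  Event 7 (sale 12): sell min(12,19)=12. stock: 19 - 12 = 7. total_sold = 37
  Event 8 (restock 21): 7 + 21 = 28
  Event 9 (sale 23): sell min(23,28)=23. stock: 28 - 23 = 5. total_sold = 60
  Event 10 (sale 19): sell min(19,5)=5. stock: 5 - 5 = 0. total_sold = 65
  Event 11 (restock 34): 0 + 34 = 34
  Event 12 (sale 7): sell min(7,34)=7. stock: 34 - 7 = 27. total_sold = 72
  Event 13 (adjust +9): 27 + 9 = 36
  Event 14 (sale 24): sell min(24,36)=24. stock: 36 - 24 = 12. total_sold = 96
Final: stock = 12, total_sold = 96

Answer: 96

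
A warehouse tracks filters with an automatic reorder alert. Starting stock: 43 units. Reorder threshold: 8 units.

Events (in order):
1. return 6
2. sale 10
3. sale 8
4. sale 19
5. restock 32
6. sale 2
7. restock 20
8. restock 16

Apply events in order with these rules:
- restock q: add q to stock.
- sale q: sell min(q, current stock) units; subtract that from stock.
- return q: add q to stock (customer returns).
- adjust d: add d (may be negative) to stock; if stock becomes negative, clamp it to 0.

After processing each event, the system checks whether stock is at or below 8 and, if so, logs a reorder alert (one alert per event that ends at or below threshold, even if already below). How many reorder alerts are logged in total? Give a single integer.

Answer: 0

Derivation:
Processing events:
Start: stock = 43
  Event 1 (return 6): 43 + 6 = 49
  Event 2 (sale 10): sell min(10,49)=10. stock: 49 - 10 = 39. total_sold = 10
  Event 3 (sale 8): sell min(8,39)=8. stock: 39 - 8 = 31. total_sold = 18
  Event 4 (sale 19): sell min(19,31)=19. stock: 31 - 19 = 12. total_sold = 37
  Event 5 (restock 32): 12 + 32 = 44
  Event 6 (sale 2): sell min(2,44)=2. stock: 44 - 2 = 42. total_sold = 39
  Event 7 (restock 20): 42 + 20 = 62
  Event 8 (restock 16): 62 + 16 = 78
Final: stock = 78, total_sold = 39

Checking against threshold 8:
  After event 1: stock=49 > 8
  After event 2: stock=39 > 8
  After event 3: stock=31 > 8
  After event 4: stock=12 > 8
  After event 5: stock=44 > 8
  After event 6: stock=42 > 8
  After event 7: stock=62 > 8
  After event 8: stock=78 > 8
Alert events: []. Count = 0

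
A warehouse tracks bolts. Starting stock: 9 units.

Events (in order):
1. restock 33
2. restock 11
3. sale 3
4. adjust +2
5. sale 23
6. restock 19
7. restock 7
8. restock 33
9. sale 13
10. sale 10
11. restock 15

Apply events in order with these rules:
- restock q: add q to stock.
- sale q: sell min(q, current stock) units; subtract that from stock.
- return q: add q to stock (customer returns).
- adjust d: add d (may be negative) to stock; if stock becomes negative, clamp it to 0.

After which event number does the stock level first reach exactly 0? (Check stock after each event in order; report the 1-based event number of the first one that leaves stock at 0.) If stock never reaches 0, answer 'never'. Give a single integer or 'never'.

Processing events:
Start: stock = 9
  Event 1 (restock 33): 9 + 33 = 42
  Event 2 (restock 11): 42 + 11 = 53
  Event 3 (sale 3): sell min(3,53)=3. stock: 53 - 3 = 50. total_sold = 3
  Event 4 (adjust +2): 50 + 2 = 52
  Event 5 (sale 23): sell min(23,52)=23. stock: 52 - 23 = 29. total_sold = 26
  Event 6 (restock 19): 29 + 19 = 48
  Event 7 (restock 7): 48 + 7 = 55
  Event 8 (restock 33): 55 + 33 = 88
  Event 9 (sale 13): sell min(13,88)=13. stock: 88 - 13 = 75. total_sold = 39
  Event 10 (sale 10): sell min(10,75)=10. stock: 75 - 10 = 65. total_sold = 49
  Event 11 (restock 15): 65 + 15 = 80
Final: stock = 80, total_sold = 49

Stock never reaches 0.

Answer: never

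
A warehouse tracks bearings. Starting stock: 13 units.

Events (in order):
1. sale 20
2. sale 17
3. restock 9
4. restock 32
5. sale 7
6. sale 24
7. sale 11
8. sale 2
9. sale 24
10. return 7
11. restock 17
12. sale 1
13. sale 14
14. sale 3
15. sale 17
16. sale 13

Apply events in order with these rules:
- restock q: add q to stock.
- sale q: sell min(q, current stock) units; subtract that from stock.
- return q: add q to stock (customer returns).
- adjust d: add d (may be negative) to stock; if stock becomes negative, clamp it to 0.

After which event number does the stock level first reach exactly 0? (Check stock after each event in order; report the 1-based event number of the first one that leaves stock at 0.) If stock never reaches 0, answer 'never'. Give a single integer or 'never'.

Answer: 1

Derivation:
Processing events:
Start: stock = 13
  Event 1 (sale 20): sell min(20,13)=13. stock: 13 - 13 = 0. total_sold = 13
  Event 2 (sale 17): sell min(17,0)=0. stock: 0 - 0 = 0. total_sold = 13
  Event 3 (restock 9): 0 + 9 = 9
  Event 4 (restock 32): 9 + 32 = 41
  Event 5 (sale 7): sell min(7,41)=7. stock: 41 - 7 = 34. total_sold = 20
  Event 6 (sale 24): sell min(24,34)=24. stock: 34 - 24 = 10. total_sold = 44
  Event 7 (sale 11): sell min(11,10)=10. stock: 10 - 10 = 0. total_sold = 54
  Event 8 (sale 2): sell min(2,0)=0. stock: 0 - 0 = 0. total_sold = 54
  Event 9 (sale 24): sell min(24,0)=0. stock: 0 - 0 = 0. total_sold = 54
  Event 10 (return 7): 0 + 7 = 7
  Event 11 (restock 17): 7 + 17 = 24
  Event 12 (sale 1): sell min(1,24)=1. stock: 24 - 1 = 23. total_sold = 55
  Event 13 (sale 14): sell min(14,23)=14. stock: 23 - 14 = 9. total_sold = 69
  Event 14 (sale 3): sell min(3,9)=3. stock: 9 - 3 = 6. total_sold = 72
  Event 15 (sale 17): sell min(17,6)=6. stock: 6 - 6 = 0. total_sold = 78
  Event 16 (sale 13): sell min(13,0)=0. stock: 0 - 0 = 0. total_sold = 78
Final: stock = 0, total_sold = 78

First zero at event 1.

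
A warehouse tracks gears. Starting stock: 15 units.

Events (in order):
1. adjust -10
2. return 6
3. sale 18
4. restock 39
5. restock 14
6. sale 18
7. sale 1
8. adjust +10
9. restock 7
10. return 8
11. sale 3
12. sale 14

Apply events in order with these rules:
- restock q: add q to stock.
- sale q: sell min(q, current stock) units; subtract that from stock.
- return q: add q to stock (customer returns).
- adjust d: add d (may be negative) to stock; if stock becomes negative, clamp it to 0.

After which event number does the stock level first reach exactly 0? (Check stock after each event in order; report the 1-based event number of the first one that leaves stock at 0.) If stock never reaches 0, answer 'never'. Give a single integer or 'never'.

Answer: 3

Derivation:
Processing events:
Start: stock = 15
  Event 1 (adjust -10): 15 + -10 = 5
  Event 2 (return 6): 5 + 6 = 11
  Event 3 (sale 18): sell min(18,11)=11. stock: 11 - 11 = 0. total_sold = 11
  Event 4 (restock 39): 0 + 39 = 39
  Event 5 (restock 14): 39 + 14 = 53
  Event 6 (sale 18): sell min(18,53)=18. stock: 53 - 18 = 35. total_sold = 29
  Event 7 (sale 1): sell min(1,35)=1. stock: 35 - 1 = 34. total_sold = 30
  Event 8 (adjust +10): 34 + 10 = 44
  Event 9 (restock 7): 44 + 7 = 51
  Event 10 (return 8): 51 + 8 = 59
  Event 11 (sale 3): sell min(3,59)=3. stock: 59 - 3 = 56. total_sold = 33
  Event 12 (sale 14): sell min(14,56)=14. stock: 56 - 14 = 42. total_sold = 47
Final: stock = 42, total_sold = 47

First zero at event 3.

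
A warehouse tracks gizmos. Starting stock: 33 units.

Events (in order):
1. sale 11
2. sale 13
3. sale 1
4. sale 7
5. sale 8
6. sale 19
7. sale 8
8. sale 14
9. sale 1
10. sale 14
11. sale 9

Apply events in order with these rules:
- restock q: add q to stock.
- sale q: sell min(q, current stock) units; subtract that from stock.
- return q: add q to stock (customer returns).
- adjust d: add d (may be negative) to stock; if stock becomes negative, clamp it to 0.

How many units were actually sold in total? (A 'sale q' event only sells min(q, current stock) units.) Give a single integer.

Answer: 33

Derivation:
Processing events:
Start: stock = 33
  Event 1 (sale 11): sell min(11,33)=11. stock: 33 - 11 = 22. total_sold = 11
  Event 2 (sale 13): sell min(13,22)=13. stock: 22 - 13 = 9. total_sold = 24
  Event 3 (sale 1): sell min(1,9)=1. stock: 9 - 1 = 8. total_sold = 25
  Event 4 (sale 7): sell min(7,8)=7. stock: 8 - 7 = 1. total_sold = 32
  Event 5 (sale 8): sell min(8,1)=1. stock: 1 - 1 = 0. total_sold = 33
  Event 6 (sale 19): sell min(19,0)=0. stock: 0 - 0 = 0. total_sold = 33
  Event 7 (sale 8): sell min(8,0)=0. stock: 0 - 0 = 0. total_sold = 33
  Event 8 (sale 14): sell min(14,0)=0. stock: 0 - 0 = 0. total_sold = 33
  Event 9 (sale 1): sell min(1,0)=0. stock: 0 - 0 = 0. total_sold = 33
  Event 10 (sale 14): sell min(14,0)=0. stock: 0 - 0 = 0. total_sold = 33
  Event 11 (sale 9): sell min(9,0)=0. stock: 0 - 0 = 0. total_sold = 33
Final: stock = 0, total_sold = 33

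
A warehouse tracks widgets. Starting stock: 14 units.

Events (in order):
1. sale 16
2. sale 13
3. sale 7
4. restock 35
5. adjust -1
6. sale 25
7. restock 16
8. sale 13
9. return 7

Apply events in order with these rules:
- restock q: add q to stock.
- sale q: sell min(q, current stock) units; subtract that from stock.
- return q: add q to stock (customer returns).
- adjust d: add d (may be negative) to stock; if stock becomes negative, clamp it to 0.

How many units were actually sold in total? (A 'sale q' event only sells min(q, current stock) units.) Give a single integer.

Processing events:
Start: stock = 14
  Event 1 (sale 16): sell min(16,14)=14. stock: 14 - 14 = 0. total_sold = 14
  Event 2 (sale 13): sell min(13,0)=0. stock: 0 - 0 = 0. total_sold = 14
  Event 3 (sale 7): sell min(7,0)=0. stock: 0 - 0 = 0. total_sold = 14
  Event 4 (restock 35): 0 + 35 = 35
  Event 5 (adjust -1): 35 + -1 = 34
  Event 6 (sale 25): sell min(25,34)=25. stock: 34 - 25 = 9. total_sold = 39
  Event 7 (restock 16): 9 + 16 = 25
  Event 8 (sale 13): sell min(13,25)=13. stock: 25 - 13 = 12. total_sold = 52
  Event 9 (return 7): 12 + 7 = 19
Final: stock = 19, total_sold = 52

Answer: 52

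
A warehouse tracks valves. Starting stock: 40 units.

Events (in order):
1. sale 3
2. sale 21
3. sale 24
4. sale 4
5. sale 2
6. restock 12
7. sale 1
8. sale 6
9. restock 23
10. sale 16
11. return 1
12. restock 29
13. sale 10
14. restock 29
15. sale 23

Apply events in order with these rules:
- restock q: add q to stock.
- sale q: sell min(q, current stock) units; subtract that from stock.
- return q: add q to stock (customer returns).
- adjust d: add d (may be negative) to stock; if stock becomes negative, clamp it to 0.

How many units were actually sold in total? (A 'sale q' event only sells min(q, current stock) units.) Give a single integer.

Answer: 96

Derivation:
Processing events:
Start: stock = 40
  Event 1 (sale 3): sell min(3,40)=3. stock: 40 - 3 = 37. total_sold = 3
  Event 2 (sale 21): sell min(21,37)=21. stock: 37 - 21 = 16. total_sold = 24
  Event 3 (sale 24): sell min(24,16)=16. stock: 16 - 16 = 0. total_sold = 40
  Event 4 (sale 4): sell min(4,0)=0. stock: 0 - 0 = 0. total_sold = 40
  Event 5 (sale 2): sell min(2,0)=0. stock: 0 - 0 = 0. total_sold = 40
  Event 6 (restock 12): 0 + 12 = 12
  Event 7 (sale 1): sell min(1,12)=1. stock: 12 - 1 = 11. total_sold = 41
  Event 8 (sale 6): sell min(6,11)=6. stock: 11 - 6 = 5. total_sold = 47
  Event 9 (restock 23): 5 + 23 = 28
  Event 10 (sale 16): sell min(16,28)=16. stock: 28 - 16 = 12. total_sold = 63
  Event 11 (return 1): 12 + 1 = 13
  Event 12 (restock 29): 13 + 29 = 42
  Event 13 (sale 10): sell min(10,42)=10. stock: 42 - 10 = 32. total_sold = 73
  Event 14 (restock 29): 32 + 29 = 61
  Event 15 (sale 23): sell min(23,61)=23. stock: 61 - 23 = 38. total_sold = 96
Final: stock = 38, total_sold = 96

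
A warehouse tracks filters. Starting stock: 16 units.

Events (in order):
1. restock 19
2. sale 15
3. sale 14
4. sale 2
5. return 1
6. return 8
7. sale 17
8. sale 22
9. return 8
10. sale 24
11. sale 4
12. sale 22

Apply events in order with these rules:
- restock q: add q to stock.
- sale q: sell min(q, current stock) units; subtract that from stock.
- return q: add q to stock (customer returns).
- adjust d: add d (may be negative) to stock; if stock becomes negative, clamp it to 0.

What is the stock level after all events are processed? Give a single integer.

Answer: 0

Derivation:
Processing events:
Start: stock = 16
  Event 1 (restock 19): 16 + 19 = 35
  Event 2 (sale 15): sell min(15,35)=15. stock: 35 - 15 = 20. total_sold = 15
  Event 3 (sale 14): sell min(14,20)=14. stock: 20 - 14 = 6. total_sold = 29
  Event 4 (sale 2): sell min(2,6)=2. stock: 6 - 2 = 4. total_sold = 31
  Event 5 (return 1): 4 + 1 = 5
  Event 6 (return 8): 5 + 8 = 13
  Event 7 (sale 17): sell min(17,13)=13. stock: 13 - 13 = 0. total_sold = 44
  Event 8 (sale 22): sell min(22,0)=0. stock: 0 - 0 = 0. total_sold = 44
  Event 9 (return 8): 0 + 8 = 8
  Event 10 (sale 24): sell min(24,8)=8. stock: 8 - 8 = 0. total_sold = 52
  Event 11 (sale 4): sell min(4,0)=0. stock: 0 - 0 = 0. total_sold = 52
  Event 12 (sale 22): sell min(22,0)=0. stock: 0 - 0 = 0. total_sold = 52
Final: stock = 0, total_sold = 52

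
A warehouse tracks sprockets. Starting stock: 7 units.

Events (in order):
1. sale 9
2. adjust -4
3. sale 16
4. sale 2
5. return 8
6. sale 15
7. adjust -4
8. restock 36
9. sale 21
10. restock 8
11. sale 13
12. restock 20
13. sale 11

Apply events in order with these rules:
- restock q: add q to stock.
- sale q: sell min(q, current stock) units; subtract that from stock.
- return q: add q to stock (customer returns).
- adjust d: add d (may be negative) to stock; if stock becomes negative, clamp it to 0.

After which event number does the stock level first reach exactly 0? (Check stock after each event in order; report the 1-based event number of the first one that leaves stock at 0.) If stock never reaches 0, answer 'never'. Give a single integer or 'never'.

Answer: 1

Derivation:
Processing events:
Start: stock = 7
  Event 1 (sale 9): sell min(9,7)=7. stock: 7 - 7 = 0. total_sold = 7
  Event 2 (adjust -4): 0 + -4 = 0 (clamped to 0)
  Event 3 (sale 16): sell min(16,0)=0. stock: 0 - 0 = 0. total_sold = 7
  Event 4 (sale 2): sell min(2,0)=0. stock: 0 - 0 = 0. total_sold = 7
  Event 5 (return 8): 0 + 8 = 8
  Event 6 (sale 15): sell min(15,8)=8. stock: 8 - 8 = 0. total_sold = 15
  Event 7 (adjust -4): 0 + -4 = 0 (clamped to 0)
  Event 8 (restock 36): 0 + 36 = 36
  Event 9 (sale 21): sell min(21,36)=21. stock: 36 - 21 = 15. total_sold = 36
  Event 10 (restock 8): 15 + 8 = 23
  Event 11 (sale 13): sell min(13,23)=13. stock: 23 - 13 = 10. total_sold = 49
  Event 12 (restock 20): 10 + 20 = 30
  Event 13 (sale 11): sell min(11,30)=11. stock: 30 - 11 = 19. total_sold = 60
Final: stock = 19, total_sold = 60

First zero at event 1.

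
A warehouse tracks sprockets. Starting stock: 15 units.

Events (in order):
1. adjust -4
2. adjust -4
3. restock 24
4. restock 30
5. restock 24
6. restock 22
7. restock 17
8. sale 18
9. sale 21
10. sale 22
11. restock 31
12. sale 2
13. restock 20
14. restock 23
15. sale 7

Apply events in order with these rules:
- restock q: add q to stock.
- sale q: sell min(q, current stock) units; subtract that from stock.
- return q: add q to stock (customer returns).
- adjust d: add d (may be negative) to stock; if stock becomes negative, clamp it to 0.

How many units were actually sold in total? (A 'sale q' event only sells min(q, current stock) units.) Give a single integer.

Answer: 70

Derivation:
Processing events:
Start: stock = 15
  Event 1 (adjust -4): 15 + -4 = 11
  Event 2 (adjust -4): 11 + -4 = 7
  Event 3 (restock 24): 7 + 24 = 31
  Event 4 (restock 30): 31 + 30 = 61
  Event 5 (restock 24): 61 + 24 = 85
  Event 6 (restock 22): 85 + 22 = 107
  Event 7 (restock 17): 107 + 17 = 124
  Event 8 (sale 18): sell min(18,124)=18. stock: 124 - 18 = 106. total_sold = 18
  Event 9 (sale 21): sell min(21,106)=21. stock: 106 - 21 = 85. total_sold = 39
  Event 10 (sale 22): sell min(22,85)=22. stock: 85 - 22 = 63. total_sold = 61
  Event 11 (restock 31): 63 + 31 = 94
  Event 12 (sale 2): sell min(2,94)=2. stock: 94 - 2 = 92. total_sold = 63
  Event 13 (restock 20): 92 + 20 = 112
  Event 14 (restock 23): 112 + 23 = 135
  Event 15 (sale 7): sell min(7,135)=7. stock: 135 - 7 = 128. total_sold = 70
Final: stock = 128, total_sold = 70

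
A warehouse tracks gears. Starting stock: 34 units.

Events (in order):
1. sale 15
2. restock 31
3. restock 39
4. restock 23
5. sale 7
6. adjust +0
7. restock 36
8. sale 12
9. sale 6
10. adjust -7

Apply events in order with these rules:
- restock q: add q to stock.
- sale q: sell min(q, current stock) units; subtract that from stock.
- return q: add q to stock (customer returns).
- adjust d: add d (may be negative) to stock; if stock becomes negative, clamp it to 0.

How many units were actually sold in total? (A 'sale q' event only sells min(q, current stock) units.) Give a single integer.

Processing events:
Start: stock = 34
  Event 1 (sale 15): sell min(15,34)=15. stock: 34 - 15 = 19. total_sold = 15
  Event 2 (restock 31): 19 + 31 = 50
  Event 3 (restock 39): 50 + 39 = 89
  Event 4 (restock 23): 89 + 23 = 112
  Event 5 (sale 7): sell min(7,112)=7. stock: 112 - 7 = 105. total_sold = 22
  Event 6 (adjust +0): 105 + 0 = 105
  Event 7 (restock 36): 105 + 36 = 141
  Event 8 (sale 12): sell min(12,141)=12. stock: 141 - 12 = 129. total_sold = 34
  Event 9 (sale 6): sell min(6,129)=6. stock: 129 - 6 = 123. total_sold = 40
  Event 10 (adjust -7): 123 + -7 = 116
Final: stock = 116, total_sold = 40

Answer: 40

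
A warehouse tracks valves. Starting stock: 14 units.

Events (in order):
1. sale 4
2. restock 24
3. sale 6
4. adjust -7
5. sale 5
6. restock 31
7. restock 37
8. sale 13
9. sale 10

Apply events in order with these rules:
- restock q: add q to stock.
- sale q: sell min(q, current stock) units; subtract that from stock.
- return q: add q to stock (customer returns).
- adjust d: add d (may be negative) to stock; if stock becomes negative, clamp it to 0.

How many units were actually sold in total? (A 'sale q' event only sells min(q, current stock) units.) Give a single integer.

Answer: 38

Derivation:
Processing events:
Start: stock = 14
  Event 1 (sale 4): sell min(4,14)=4. stock: 14 - 4 = 10. total_sold = 4
  Event 2 (restock 24): 10 + 24 = 34
  Event 3 (sale 6): sell min(6,34)=6. stock: 34 - 6 = 28. total_sold = 10
  Event 4 (adjust -7): 28 + -7 = 21
  Event 5 (sale 5): sell min(5,21)=5. stock: 21 - 5 = 16. total_sold = 15
  Event 6 (restock 31): 16 + 31 = 47
  Event 7 (restock 37): 47 + 37 = 84
  Event 8 (sale 13): sell min(13,84)=13. stock: 84 - 13 = 71. total_sold = 28
  Event 9 (sale 10): sell min(10,71)=10. stock: 71 - 10 = 61. total_sold = 38
Final: stock = 61, total_sold = 38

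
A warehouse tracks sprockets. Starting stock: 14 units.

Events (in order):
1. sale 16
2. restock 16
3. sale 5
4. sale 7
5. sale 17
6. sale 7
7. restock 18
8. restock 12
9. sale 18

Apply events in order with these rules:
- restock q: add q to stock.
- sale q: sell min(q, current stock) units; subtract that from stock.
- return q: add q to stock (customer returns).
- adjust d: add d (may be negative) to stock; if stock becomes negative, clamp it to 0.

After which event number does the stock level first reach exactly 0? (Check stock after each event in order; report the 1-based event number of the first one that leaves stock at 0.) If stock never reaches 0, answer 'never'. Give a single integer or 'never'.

Processing events:
Start: stock = 14
  Event 1 (sale 16): sell min(16,14)=14. stock: 14 - 14 = 0. total_sold = 14
  Event 2 (restock 16): 0 + 16 = 16
  Event 3 (sale 5): sell min(5,16)=5. stock: 16 - 5 = 11. total_sold = 19
  Event 4 (sale 7): sell min(7,11)=7. stock: 11 - 7 = 4. total_sold = 26
  Event 5 (sale 17): sell min(17,4)=4. stock: 4 - 4 = 0. total_sold = 30
  Event 6 (sale 7): sell min(7,0)=0. stock: 0 - 0 = 0. total_sold = 30
  Event 7 (restock 18): 0 + 18 = 18
  Event 8 (restock 12): 18 + 12 = 30
  Event 9 (sale 18): sell min(18,30)=18. stock: 30 - 18 = 12. total_sold = 48
Final: stock = 12, total_sold = 48

First zero at event 1.

Answer: 1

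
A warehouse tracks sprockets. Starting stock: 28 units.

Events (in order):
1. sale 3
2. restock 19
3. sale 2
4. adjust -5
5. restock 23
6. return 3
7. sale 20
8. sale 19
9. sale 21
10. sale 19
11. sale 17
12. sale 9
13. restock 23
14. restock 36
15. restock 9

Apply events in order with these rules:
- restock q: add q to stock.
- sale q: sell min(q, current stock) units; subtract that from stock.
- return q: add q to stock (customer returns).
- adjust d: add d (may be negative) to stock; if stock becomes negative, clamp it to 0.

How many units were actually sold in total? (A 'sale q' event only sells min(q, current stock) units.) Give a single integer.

Answer: 68

Derivation:
Processing events:
Start: stock = 28
  Event 1 (sale 3): sell min(3,28)=3. stock: 28 - 3 = 25. total_sold = 3
  Event 2 (restock 19): 25 + 19 = 44
  Event 3 (sale 2): sell min(2,44)=2. stock: 44 - 2 = 42. total_sold = 5
  Event 4 (adjust -5): 42 + -5 = 37
  Event 5 (restock 23): 37 + 23 = 60
  Event 6 (return 3): 60 + 3 = 63
  Event 7 (sale 20): sell min(20,63)=20. stock: 63 - 20 = 43. total_sold = 25
  Event 8 (sale 19): sell min(19,43)=19. stock: 43 - 19 = 24. total_sold = 44
  Event 9 (sale 21): sell min(21,24)=21. stock: 24 - 21 = 3. total_sold = 65
  Event 10 (sale 19): sell min(19,3)=3. stock: 3 - 3 = 0. total_sold = 68
  Event 11 (sale 17): sell min(17,0)=0. stock: 0 - 0 = 0. total_sold = 68
  Event 12 (sale 9): sell min(9,0)=0. stock: 0 - 0 = 0. total_sold = 68
  Event 13 (restock 23): 0 + 23 = 23
  Event 14 (restock 36): 23 + 36 = 59
  Event 15 (restock 9): 59 + 9 = 68
Final: stock = 68, total_sold = 68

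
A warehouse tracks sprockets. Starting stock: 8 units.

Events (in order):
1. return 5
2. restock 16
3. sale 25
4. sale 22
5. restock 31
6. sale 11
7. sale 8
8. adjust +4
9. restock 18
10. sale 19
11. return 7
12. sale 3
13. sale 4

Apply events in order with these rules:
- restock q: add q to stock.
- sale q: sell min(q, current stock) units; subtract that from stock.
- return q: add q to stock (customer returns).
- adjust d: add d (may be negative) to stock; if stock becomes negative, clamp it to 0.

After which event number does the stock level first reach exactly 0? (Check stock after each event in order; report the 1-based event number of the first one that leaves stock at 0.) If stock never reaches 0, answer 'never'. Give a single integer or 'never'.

Answer: 4

Derivation:
Processing events:
Start: stock = 8
  Event 1 (return 5): 8 + 5 = 13
  Event 2 (restock 16): 13 + 16 = 29
  Event 3 (sale 25): sell min(25,29)=25. stock: 29 - 25 = 4. total_sold = 25
  Event 4 (sale 22): sell min(22,4)=4. stock: 4 - 4 = 0. total_sold = 29
  Event 5 (restock 31): 0 + 31 = 31
  Event 6 (sale 11): sell min(11,31)=11. stock: 31 - 11 = 20. total_sold = 40
  Event 7 (sale 8): sell min(8,20)=8. stock: 20 - 8 = 12. total_sold = 48
  Event 8 (adjust +4): 12 + 4 = 16
  Event 9 (restock 18): 16 + 18 = 34
  Event 10 (sale 19): sell min(19,34)=19. stock: 34 - 19 = 15. total_sold = 67
  Event 11 (return 7): 15 + 7 = 22
  Event 12 (sale 3): sell min(3,22)=3. stock: 22 - 3 = 19. total_sold = 70
  Event 13 (sale 4): sell min(4,19)=4. stock: 19 - 4 = 15. total_sold = 74
Final: stock = 15, total_sold = 74

First zero at event 4.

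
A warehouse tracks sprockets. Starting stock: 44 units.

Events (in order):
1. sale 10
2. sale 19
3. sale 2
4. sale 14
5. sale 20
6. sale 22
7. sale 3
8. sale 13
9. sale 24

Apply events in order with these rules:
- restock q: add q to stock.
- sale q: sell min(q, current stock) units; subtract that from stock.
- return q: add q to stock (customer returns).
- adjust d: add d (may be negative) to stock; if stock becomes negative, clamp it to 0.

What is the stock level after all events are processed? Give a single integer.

Answer: 0

Derivation:
Processing events:
Start: stock = 44
  Event 1 (sale 10): sell min(10,44)=10. stock: 44 - 10 = 34. total_sold = 10
  Event 2 (sale 19): sell min(19,34)=19. stock: 34 - 19 = 15. total_sold = 29
  Event 3 (sale 2): sell min(2,15)=2. stock: 15 - 2 = 13. total_sold = 31
  Event 4 (sale 14): sell min(14,13)=13. stock: 13 - 13 = 0. total_sold = 44
  Event 5 (sale 20): sell min(20,0)=0. stock: 0 - 0 = 0. total_sold = 44
  Event 6 (sale 22): sell min(22,0)=0. stock: 0 - 0 = 0. total_sold = 44
  Event 7 (sale 3): sell min(3,0)=0. stock: 0 - 0 = 0. total_sold = 44
  Event 8 (sale 13): sell min(13,0)=0. stock: 0 - 0 = 0. total_sold = 44
  Event 9 (sale 24): sell min(24,0)=0. stock: 0 - 0 = 0. total_sold = 44
Final: stock = 0, total_sold = 44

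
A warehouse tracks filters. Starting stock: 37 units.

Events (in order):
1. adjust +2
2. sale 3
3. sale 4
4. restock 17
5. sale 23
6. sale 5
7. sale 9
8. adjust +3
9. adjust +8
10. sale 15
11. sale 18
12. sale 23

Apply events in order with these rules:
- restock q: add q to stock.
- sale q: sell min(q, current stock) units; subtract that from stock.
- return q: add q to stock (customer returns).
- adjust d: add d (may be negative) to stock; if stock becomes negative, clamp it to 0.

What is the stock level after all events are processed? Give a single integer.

Answer: 0

Derivation:
Processing events:
Start: stock = 37
  Event 1 (adjust +2): 37 + 2 = 39
  Event 2 (sale 3): sell min(3,39)=3. stock: 39 - 3 = 36. total_sold = 3
  Event 3 (sale 4): sell min(4,36)=4. stock: 36 - 4 = 32. total_sold = 7
  Event 4 (restock 17): 32 + 17 = 49
  Event 5 (sale 23): sell min(23,49)=23. stock: 49 - 23 = 26. total_sold = 30
  Event 6 (sale 5): sell min(5,26)=5. stock: 26 - 5 = 21. total_sold = 35
  Event 7 (sale 9): sell min(9,21)=9. stock: 21 - 9 = 12. total_sold = 44
  Event 8 (adjust +3): 12 + 3 = 15
  Event 9 (adjust +8): 15 + 8 = 23
  Event 10 (sale 15): sell min(15,23)=15. stock: 23 - 15 = 8. total_sold = 59
  Event 11 (sale 18): sell min(18,8)=8. stock: 8 - 8 = 0. total_sold = 67
  Event 12 (sale 23): sell min(23,0)=0. stock: 0 - 0 = 0. total_sold = 67
Final: stock = 0, total_sold = 67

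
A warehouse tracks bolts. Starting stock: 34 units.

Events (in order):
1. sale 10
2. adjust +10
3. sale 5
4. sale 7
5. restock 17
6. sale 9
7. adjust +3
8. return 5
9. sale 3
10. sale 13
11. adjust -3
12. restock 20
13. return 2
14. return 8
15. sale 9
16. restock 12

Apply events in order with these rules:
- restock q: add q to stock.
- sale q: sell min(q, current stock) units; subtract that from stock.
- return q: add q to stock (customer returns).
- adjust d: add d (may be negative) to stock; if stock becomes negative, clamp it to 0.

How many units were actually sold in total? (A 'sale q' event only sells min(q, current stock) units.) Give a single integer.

Processing events:
Start: stock = 34
  Event 1 (sale 10): sell min(10,34)=10. stock: 34 - 10 = 24. total_sold = 10
  Event 2 (adjust +10): 24 + 10 = 34
  Event 3 (sale 5): sell min(5,34)=5. stock: 34 - 5 = 29. total_sold = 15
  Event 4 (sale 7): sell min(7,29)=7. stock: 29 - 7 = 22. total_sold = 22
  Event 5 (restock 17): 22 + 17 = 39
  Event 6 (sale 9): sell min(9,39)=9. stock: 39 - 9 = 30. total_sold = 31
  Event 7 (adjust +3): 30 + 3 = 33
  Event 8 (return 5): 33 + 5 = 38
  Event 9 (sale 3): sell min(3,38)=3. stock: 38 - 3 = 35. total_sold = 34
  Event 10 (sale 13): sell min(13,35)=13. stock: 35 - 13 = 22. total_sold = 47
  Event 11 (adjust -3): 22 + -3 = 19
  Event 12 (restock 20): 19 + 20 = 39
  Event 13 (return 2): 39 + 2 = 41
  Event 14 (return 8): 41 + 8 = 49
  Event 15 (sale 9): sell min(9,49)=9. stock: 49 - 9 = 40. total_sold = 56
  Event 16 (restock 12): 40 + 12 = 52
Final: stock = 52, total_sold = 56

Answer: 56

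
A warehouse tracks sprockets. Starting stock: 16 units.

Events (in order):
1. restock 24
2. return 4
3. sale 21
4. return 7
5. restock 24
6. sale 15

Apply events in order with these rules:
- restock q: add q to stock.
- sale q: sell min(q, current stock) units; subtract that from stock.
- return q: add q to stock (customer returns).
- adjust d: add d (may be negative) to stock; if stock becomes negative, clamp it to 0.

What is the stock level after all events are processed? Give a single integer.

Answer: 39

Derivation:
Processing events:
Start: stock = 16
  Event 1 (restock 24): 16 + 24 = 40
  Event 2 (return 4): 40 + 4 = 44
  Event 3 (sale 21): sell min(21,44)=21. stock: 44 - 21 = 23. total_sold = 21
  Event 4 (return 7): 23 + 7 = 30
  Event 5 (restock 24): 30 + 24 = 54
  Event 6 (sale 15): sell min(15,54)=15. stock: 54 - 15 = 39. total_sold = 36
Final: stock = 39, total_sold = 36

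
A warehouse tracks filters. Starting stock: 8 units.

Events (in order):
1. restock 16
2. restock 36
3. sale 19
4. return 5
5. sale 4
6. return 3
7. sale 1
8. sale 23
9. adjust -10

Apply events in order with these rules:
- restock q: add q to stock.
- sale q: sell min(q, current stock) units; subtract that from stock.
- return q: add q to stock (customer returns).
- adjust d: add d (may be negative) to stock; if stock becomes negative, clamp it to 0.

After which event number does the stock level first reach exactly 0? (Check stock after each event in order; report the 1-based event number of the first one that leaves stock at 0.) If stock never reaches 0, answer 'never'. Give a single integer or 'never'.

Answer: never

Derivation:
Processing events:
Start: stock = 8
  Event 1 (restock 16): 8 + 16 = 24
  Event 2 (restock 36): 24 + 36 = 60
  Event 3 (sale 19): sell min(19,60)=19. stock: 60 - 19 = 41. total_sold = 19
  Event 4 (return 5): 41 + 5 = 46
  Event 5 (sale 4): sell min(4,46)=4. stock: 46 - 4 = 42. total_sold = 23
  Event 6 (return 3): 42 + 3 = 45
  Event 7 (sale 1): sell min(1,45)=1. stock: 45 - 1 = 44. total_sold = 24
  Event 8 (sale 23): sell min(23,44)=23. stock: 44 - 23 = 21. total_sold = 47
  Event 9 (adjust -10): 21 + -10 = 11
Final: stock = 11, total_sold = 47

Stock never reaches 0.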